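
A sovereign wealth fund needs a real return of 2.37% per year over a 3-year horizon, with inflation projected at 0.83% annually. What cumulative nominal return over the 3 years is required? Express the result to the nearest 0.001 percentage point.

Required annual nominal rate: (1+2.37%)(1+0.83%) − 1 = 3.219671%.
Cumulative over 3 years: (1 + 0.03219671)^3 − 1 ≈ 0.09973.

9.973%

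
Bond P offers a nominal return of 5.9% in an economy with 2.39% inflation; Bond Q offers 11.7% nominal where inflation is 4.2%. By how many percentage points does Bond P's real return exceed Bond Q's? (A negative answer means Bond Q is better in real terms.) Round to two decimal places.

-3.77

Bond P real return: 1.059/1.0239 − 1 = 3.428%.
Bond Q real return: 1.117/1.042 − 1 = 7.198%.
Difference: 3.428 − 7.198 = -3.770 pp.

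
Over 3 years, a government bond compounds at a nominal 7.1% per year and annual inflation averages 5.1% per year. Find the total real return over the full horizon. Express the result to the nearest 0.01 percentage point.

5.82%

The annual real rate is (1+7.1%)/(1+5.1%) − 1 = 1.9029%.
Compounded over 3 years: (1 + 0.019029)^3 − 1 ≈ 0.05818.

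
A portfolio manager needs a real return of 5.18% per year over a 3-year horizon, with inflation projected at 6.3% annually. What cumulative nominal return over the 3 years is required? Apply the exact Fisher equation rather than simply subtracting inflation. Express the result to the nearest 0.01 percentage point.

39.77%

Required annual nominal rate: (1+5.18%)(1+6.3%) − 1 = 11.80634%.
Cumulative over 3 years: (1 + 0.1180634)^3 − 1 ≈ 0.39765.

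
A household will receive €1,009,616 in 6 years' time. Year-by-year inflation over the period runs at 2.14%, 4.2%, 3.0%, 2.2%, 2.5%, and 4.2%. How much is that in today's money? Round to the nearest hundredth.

Price-level factor over 6 years: 1.0214 × 1.042 × 1.030 × 1.022 × 1.025 × 1.042 ≈ 1.1965842367.
Purchasing power today: €1,009,616 divided by that factor.

€843,748.37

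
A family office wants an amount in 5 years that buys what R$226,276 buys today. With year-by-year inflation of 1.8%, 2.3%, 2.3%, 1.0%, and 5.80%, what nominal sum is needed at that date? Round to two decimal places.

R$257,599.24

Cumulative price-level factor: 1.018 × 1.023 × 1.023 × 1.010 × 1.0580 ≈ 1.1384293581.
Multiplying R$226,276 by the price-level factor gives the future nominal sum.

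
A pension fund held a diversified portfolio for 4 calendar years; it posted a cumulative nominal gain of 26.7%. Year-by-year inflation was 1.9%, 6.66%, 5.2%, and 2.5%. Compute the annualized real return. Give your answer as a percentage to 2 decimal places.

1.97%

Cumulative inflation factor: 1.019 × 1.0666 × 1.052 × 1.025 ≈ 1.17197.
Nominal growth factor: 1.26700. Real growth factor = 1.26700 / 1.17197 ≈ 1.08109.
Annualized: 1.08109^(1/4) − 1 ≈ 0.01968.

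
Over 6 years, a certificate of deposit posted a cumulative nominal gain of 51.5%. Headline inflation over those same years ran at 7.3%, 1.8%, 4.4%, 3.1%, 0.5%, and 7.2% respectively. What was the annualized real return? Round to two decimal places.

3.03%

Cumulative inflation factor: 1.073 × 1.018 × 1.044 × 1.031 × 1.005 × 1.072 ≈ 1.26668.
Nominal growth factor: 1.51500. Real growth factor = 1.51500 / 1.26668 ≈ 1.19604.
Annualized: 1.19604^(1/6) − 1 ≈ 0.03029.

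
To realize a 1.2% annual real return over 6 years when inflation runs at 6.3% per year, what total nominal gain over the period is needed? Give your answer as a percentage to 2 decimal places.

54.98%

Required annual nominal rate: (1+1.2%)(1+6.3%) − 1 = 7.5756%.
Cumulative over 6 years: (1 + 0.075756)^6 − 1 ≈ 0.54983.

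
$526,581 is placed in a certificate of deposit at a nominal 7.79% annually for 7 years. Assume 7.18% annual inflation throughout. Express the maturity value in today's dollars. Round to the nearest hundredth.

$547,921.35

Nominal value at maturity: $526,581 × (1 + 7.79%)^7 ≈ $890,255.14.
Price-level factor over 7 years: (1 + 7.18%)^7 ≈ 1.6247863765.
Dividing the nominal maturity value by the price-level factor gives the value in today's money.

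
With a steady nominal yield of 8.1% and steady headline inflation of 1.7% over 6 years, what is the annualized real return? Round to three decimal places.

With constant rates the annual real return is the same each year: (1+8.1%)/(1+1.7%) − 1 = 0.06293.

6.293%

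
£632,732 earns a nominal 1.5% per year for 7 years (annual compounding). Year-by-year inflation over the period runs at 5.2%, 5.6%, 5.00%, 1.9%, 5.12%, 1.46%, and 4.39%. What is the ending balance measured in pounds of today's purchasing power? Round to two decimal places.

£530,639.83

Nominal value at maturity: £632,732 × (1 + 1.5%)^7 ≈ £702,234.39.
Price-level factor over 7 years: 1.052 × 1.056 × 1.0500 × 1.019 × 1.0512 × 1.0146 × 1.0439 ≈ 1.3233729364.
The maturity value deflated by that factor is the answer in today's purchasing power.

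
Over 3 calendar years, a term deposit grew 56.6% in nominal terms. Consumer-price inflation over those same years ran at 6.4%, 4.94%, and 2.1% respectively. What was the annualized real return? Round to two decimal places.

Cumulative inflation factor: 1.064 × 1.0494 × 1.021 ≈ 1.14001.
Nominal growth factor: 1.56600. Real growth factor = 1.56600 / 1.14001 ≈ 1.37367.
Annualized: 1.37367^(1/3) − 1 ≈ 0.11163.

11.16%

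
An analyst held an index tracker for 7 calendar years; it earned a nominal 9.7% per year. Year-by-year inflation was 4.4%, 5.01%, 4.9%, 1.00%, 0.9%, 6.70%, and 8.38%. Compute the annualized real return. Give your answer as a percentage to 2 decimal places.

5.04%

Cumulative inflation factor: 1.044 × 1.0501 × 1.049 × 1.0100 × 1.009 × 1.0670 × 1.0838 ≈ 1.35529.
Nominal growth factor: 1.91182. Real growth factor = 1.91182 / 1.35529 ≈ 1.41063.
Annualized: 1.41063^(1/7) − 1 ≈ 0.05038.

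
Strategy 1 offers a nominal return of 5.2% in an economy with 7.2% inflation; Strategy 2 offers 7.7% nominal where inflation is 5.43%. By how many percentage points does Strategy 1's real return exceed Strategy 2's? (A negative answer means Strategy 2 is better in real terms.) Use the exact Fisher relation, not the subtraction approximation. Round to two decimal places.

-4.02

Strategy 1 real return: 1.052/1.072 − 1 = -1.866%.
Strategy 2 real return: 1.077/1.0543 − 1 = 2.153%.
Difference: -1.866 − 2.153 = -4.019 pp.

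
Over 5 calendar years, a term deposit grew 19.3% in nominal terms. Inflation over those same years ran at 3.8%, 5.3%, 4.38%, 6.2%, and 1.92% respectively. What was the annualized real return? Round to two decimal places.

Cumulative inflation factor: 1.038 × 1.053 × 1.0438 × 1.062 × 1.0192 ≈ 1.23489.
Nominal growth factor: 1.19300. Real growth factor = 1.19300 / 1.23489 ≈ 0.96608.
Annualized: 0.96608^(1/5) − 1 ≈ -0.00688.

-0.69%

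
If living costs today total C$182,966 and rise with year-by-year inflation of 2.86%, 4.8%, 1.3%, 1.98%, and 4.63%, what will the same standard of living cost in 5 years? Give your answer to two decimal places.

C$213,186.10

Cumulative price-level factor: 1.0286 × 1.048 × 1.013 × 1.0198 × 1.0463 ≈ 1.1651678182.
The nominal amount required is C$182,966 scaled up by that factor.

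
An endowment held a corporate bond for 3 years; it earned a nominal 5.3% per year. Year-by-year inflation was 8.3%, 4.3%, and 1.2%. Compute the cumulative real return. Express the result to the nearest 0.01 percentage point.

Cumulative inflation factor: 1.083 × 1.043 × 1.012 ≈ 1.14312.
Nominal growth factor: 1.16758. Real growth factor = 1.16758 / 1.14312 ≈ 1.02139.
Total real return ≈ 2.1391%.

2.14%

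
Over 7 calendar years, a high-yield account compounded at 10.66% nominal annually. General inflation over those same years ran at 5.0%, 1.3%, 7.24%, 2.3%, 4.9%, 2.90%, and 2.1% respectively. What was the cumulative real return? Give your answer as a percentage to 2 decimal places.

Cumulative inflation factor: 1.050 × 1.013 × 1.0724 × 1.023 × 1.049 × 1.0290 × 1.021 ≈ 1.28602.
Nominal growth factor: 2.03205. Real growth factor = 2.03205 / 1.28602 ≈ 1.58011.
Total real return ≈ 58.0108%.

58.01%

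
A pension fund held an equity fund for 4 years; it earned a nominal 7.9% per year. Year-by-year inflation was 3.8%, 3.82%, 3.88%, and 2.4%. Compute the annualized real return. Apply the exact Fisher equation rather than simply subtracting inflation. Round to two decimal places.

Cumulative inflation factor: 1.038 × 1.0382 × 1.0388 × 1.024 ≈ 1.14633.
Nominal growth factor: 1.35546. Real growth factor = 1.35546 / 1.14633 ≈ 1.18243.
Annualized: 1.18243^(1/4) − 1 ≈ 0.04278.

4.28%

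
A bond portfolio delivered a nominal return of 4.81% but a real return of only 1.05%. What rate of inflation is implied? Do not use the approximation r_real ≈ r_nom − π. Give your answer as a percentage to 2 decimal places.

3.72%

From (1+r_nom) = (1+r_real)(1+π), we get 1+π = (1 + 4.81%)/(1 + 1.05%) = 1.0481/1.0105 ≈ 1.03721.
So π ≈ 3.7209%.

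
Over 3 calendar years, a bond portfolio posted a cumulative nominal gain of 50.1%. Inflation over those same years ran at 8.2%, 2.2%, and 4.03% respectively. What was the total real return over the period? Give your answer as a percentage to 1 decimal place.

30.5%

Cumulative inflation factor: 1.082 × 1.022 × 1.0403 ≈ 1.15037.
Nominal growth factor: 1.50100. Real growth factor = 1.50100 / 1.15037 ≈ 1.30480.
Total real return ≈ 30.4800%.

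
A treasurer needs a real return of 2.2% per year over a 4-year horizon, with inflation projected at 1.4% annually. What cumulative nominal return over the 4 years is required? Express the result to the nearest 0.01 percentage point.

15.33%

Required annual nominal rate: (1+2.2%)(1+1.4%) − 1 = 3.6308%.
Cumulative over 4 years: (1 + 0.036308)^4 − 1 ≈ 0.15333.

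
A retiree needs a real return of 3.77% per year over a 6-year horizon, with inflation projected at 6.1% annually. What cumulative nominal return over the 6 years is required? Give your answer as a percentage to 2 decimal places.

Required annual nominal rate: (1+3.77%)(1+6.1%) − 1 = 10.09997%.
Cumulative over 6 years: (1 + 0.1009997)^6 − 1 ≈ 0.78124.

78.12%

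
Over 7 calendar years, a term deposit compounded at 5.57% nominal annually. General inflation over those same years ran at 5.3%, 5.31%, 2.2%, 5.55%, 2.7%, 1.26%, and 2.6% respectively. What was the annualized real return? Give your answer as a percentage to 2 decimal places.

1.95%

Cumulative inflation factor: 1.053 × 1.0531 × 1.022 × 1.0555 × 1.027 × 1.0126 × 1.026 ≈ 1.27633.
Nominal growth factor: 1.46145. Real growth factor = 1.46145 / 1.27633 ≈ 1.14504.
Annualized: 1.14504^(1/7) − 1 ≈ 0.01954.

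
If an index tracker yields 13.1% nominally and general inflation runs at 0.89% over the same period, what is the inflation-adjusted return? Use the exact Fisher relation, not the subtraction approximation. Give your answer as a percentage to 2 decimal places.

12.10%

Real return via the Fisher equation: (1 + 13.1%)/(1 + 0.89%) − 1 = 1.131/1.0089 − 1 ≈ 0.12102.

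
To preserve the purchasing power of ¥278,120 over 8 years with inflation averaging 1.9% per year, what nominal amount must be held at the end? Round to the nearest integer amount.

Cumulative price-level factor: (1+1.9%)^8 ≈ 1.1625013665.
Multiplying ¥278,120 by the price-level factor gives the future nominal sum.

¥323,315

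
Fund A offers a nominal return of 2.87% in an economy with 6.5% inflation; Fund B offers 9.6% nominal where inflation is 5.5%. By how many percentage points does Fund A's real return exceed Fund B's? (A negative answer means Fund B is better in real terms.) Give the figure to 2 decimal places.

Fund A real return: 1.0287/1.065 − 1 = -3.408%.
Fund B real return: 1.096/1.055 − 1 = 3.886%.
Difference: -3.408 − 3.886 = -7.294 pp.

-7.29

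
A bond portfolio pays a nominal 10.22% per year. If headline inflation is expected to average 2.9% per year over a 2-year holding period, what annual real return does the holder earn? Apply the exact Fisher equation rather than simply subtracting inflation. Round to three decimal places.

With constant rates the annual real return is the same each year: (1+10.22%)/(1+2.9%) − 1 = 0.07114.

7.114%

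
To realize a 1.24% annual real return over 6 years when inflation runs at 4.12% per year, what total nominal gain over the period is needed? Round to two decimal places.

37.19%

Required annual nominal rate: (1+1.24%)(1+4.12%) − 1 = 5.411088%.
Cumulative over 6 years: (1 + 0.05411088)^6 − 1 ≈ 0.37189.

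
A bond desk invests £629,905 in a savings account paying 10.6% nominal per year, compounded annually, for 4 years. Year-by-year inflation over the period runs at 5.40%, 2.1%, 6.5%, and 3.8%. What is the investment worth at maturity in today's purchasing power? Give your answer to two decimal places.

£792,286.49

Nominal value at maturity: £629,905 × (1 + 10.6%)^4 ≈ £942,530.83.
Price-level factor over 4 years: 1.0540 × 1.021 × 1.065 × 1.038 ≈ 1.1896338530.
The maturity value deflated by that factor is the answer in today's purchasing power.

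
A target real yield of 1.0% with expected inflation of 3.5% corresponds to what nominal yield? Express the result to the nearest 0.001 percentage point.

4.535%

By the Fisher equation, 1 + r_nom = (1 + 1.0%)(1 + 3.5%) = 1.010 × 1.035 = 1.04535.
So r_nom = 4.535%.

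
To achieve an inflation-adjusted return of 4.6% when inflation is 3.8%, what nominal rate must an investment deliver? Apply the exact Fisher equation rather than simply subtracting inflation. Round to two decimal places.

By the Fisher equation, 1 + r_nom = (1 + 4.6%)(1 + 3.8%) = 1.046 × 1.038 = 1.085748.
So r_nom = 8.5748%.

8.57%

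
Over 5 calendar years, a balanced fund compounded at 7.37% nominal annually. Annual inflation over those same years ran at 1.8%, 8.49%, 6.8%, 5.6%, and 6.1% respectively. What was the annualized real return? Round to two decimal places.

Cumulative inflation factor: 1.018 × 1.0849 × 1.068 × 1.056 × 1.061 ≈ 1.32156.
Nominal growth factor: 1.42697. Real growth factor = 1.42697 / 1.32156 ≈ 1.07976.
Annualized: 1.07976^(1/5) − 1 ≈ 0.01547.

1.55%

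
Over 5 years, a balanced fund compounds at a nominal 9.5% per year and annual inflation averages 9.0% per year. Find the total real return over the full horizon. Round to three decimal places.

The annual real rate is (1+9.5%)/(1+9.0%) − 1 = 0.4587%.
Compounded over 5 years: (1 + 0.004587)^5 − 1 ≈ 0.02315.

2.315%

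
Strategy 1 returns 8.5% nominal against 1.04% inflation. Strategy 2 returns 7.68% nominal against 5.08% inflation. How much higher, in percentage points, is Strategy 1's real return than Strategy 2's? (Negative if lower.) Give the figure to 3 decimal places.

4.909

Strategy 1 real return: 1.085/1.0104 − 1 = 7.3832%.
Strategy 2 real return: 1.0768/1.0508 − 1 = 2.4743%.
Difference: 7.3832 − 2.4743 = 4.9089 pp.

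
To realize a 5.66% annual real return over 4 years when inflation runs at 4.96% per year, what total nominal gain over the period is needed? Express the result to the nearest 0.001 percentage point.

51.265%

Required annual nominal rate: (1+5.66%)(1+4.96%) − 1 = 10.900736%.
Cumulative over 4 years: (1 + 0.10900736)^4 − 1 ≈ 0.51265.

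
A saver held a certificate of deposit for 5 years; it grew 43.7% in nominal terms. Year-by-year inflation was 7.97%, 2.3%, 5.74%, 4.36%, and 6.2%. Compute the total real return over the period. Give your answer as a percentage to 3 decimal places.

11.015%

Cumulative inflation factor: 1.0797 × 1.023 × 1.0574 × 1.0436 × 1.062 ≈ 1.29442.
Nominal growth factor: 1.43700. Real growth factor = 1.43700 / 1.29442 ≈ 1.11015.
Total real return ≈ 11.0146%.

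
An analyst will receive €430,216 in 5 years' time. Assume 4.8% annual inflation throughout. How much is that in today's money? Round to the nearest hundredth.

Price-level factor over 5 years: (1 + 4.8%)^5 ≈ 1.2641727169.
Purchasing power today: €430,216 divided by that factor.

€340,314.26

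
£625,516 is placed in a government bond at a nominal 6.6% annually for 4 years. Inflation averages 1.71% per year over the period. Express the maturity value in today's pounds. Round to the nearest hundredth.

Nominal value at maturity: £625,516 × (1 + 6.6%)^4 ≈ £807,731.91.
Price-level factor over 4 years: (1 + 1.71%)^4 ≈ 1.0701745463.
Dividing the nominal maturity value by the price-level factor gives the value in today's money.

£754,766.51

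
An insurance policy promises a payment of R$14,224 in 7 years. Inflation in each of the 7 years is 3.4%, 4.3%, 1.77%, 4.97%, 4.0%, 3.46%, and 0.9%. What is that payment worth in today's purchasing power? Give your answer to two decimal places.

Price-level factor over 7 years: 1.034 × 1.043 × 1.0177 × 1.0497 × 1.040 × 1.0346 × 1.009 ≈ 1.2507969066.
Purchasing power today: R$14,224 divided by that factor.

R$11,371.95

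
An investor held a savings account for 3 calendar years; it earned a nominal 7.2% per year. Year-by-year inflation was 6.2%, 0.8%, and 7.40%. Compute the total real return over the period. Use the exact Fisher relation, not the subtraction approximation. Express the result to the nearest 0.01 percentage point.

Cumulative inflation factor: 1.062 × 1.008 × 1.0740 ≈ 1.14971.
Nominal growth factor: 1.23193. Real growth factor = 1.23193 / 1.14971 ≈ 1.07151.
Total real return ≈ 7.1507%.

7.15%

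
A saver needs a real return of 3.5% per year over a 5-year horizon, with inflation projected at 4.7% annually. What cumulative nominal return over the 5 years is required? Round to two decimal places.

Required annual nominal rate: (1+3.5%)(1+4.7%) − 1 = 8.3645%.
Cumulative over 5 years: (1 + 0.083645)^5 − 1 ≈ 0.49429.

49.43%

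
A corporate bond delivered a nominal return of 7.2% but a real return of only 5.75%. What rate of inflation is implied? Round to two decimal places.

1.37%

From (1+r_nom) = (1+r_real)(1+π), we get 1+π = (1 + 7.2%)/(1 + 5.75%) = 1.072/1.0575 ≈ 1.01371.
So π ≈ 1.3712%.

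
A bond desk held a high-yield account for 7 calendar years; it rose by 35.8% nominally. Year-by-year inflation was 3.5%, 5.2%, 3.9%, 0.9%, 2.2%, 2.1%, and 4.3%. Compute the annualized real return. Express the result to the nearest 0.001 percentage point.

Cumulative inflation factor: 1.035 × 1.052 × 1.039 × 1.009 × 1.022 × 1.021 × 1.043 ≈ 1.24229.
Nominal growth factor: 1.35800. Real growth factor = 1.35800 / 1.24229 ≈ 1.09314.
Annualized: 1.09314^(1/7) − 1 ≈ 0.01280.

1.280%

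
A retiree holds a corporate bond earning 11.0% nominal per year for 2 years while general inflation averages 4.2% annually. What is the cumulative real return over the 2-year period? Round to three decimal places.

13.478%

The annual real rate is (1+11.0%)/(1+4.2%) − 1 = 6.5259%.
Compounded over 2 years: (1 + 0.065259)^2 − 1 ≈ 0.13478.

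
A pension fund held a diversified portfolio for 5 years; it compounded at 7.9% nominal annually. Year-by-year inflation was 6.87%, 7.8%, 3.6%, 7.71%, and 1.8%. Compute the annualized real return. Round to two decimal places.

2.25%

Cumulative inflation factor: 1.0687 × 1.078 × 1.036 × 1.0771 × 1.018 ≈ 1.30869.
Nominal growth factor: 1.46254. Real growth factor = 1.46254 / 1.30869 ≈ 1.11756.
Annualized: 1.11756^(1/5) − 1 ≈ 0.02248.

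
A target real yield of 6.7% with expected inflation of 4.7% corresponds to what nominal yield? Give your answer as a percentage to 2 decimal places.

By the Fisher equation, 1 + r_nom = (1 + 6.7%)(1 + 4.7%) = 1.067 × 1.047 = 1.117149.
So r_nom = 11.7149%.

11.71%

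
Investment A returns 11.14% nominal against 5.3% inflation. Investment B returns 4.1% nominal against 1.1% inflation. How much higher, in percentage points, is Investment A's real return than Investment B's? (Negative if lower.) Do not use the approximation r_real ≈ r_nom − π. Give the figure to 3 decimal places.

2.579

Investment A real return: 1.1114/1.053 − 1 = 5.5461%.
Investment B real return: 1.041/1.011 − 1 = 2.9674%.
Difference: 5.5461 − 2.9674 = 2.5787 pp.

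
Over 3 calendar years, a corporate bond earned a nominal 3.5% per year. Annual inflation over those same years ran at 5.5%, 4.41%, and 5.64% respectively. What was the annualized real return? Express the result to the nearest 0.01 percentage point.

Cumulative inflation factor: 1.055 × 1.0441 × 1.0564 ≈ 1.16365.
Nominal growth factor: 1.10872. Real growth factor = 1.10872 / 1.16365 ≈ 0.95279.
Annualized: 0.95279^(1/3) − 1 ≈ -0.01599.

-1.60%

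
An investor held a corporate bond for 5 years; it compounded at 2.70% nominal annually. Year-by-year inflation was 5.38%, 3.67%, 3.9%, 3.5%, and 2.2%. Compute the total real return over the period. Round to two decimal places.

Cumulative inflation factor: 1.0538 × 1.0367 × 1.039 × 1.035 × 1.022 ≈ 1.20065.
Nominal growth factor: 1.14249. Real growth factor = 1.14249 / 1.20065 ≈ 0.95156.
Total real return ≈ -4.8444%.

-4.84%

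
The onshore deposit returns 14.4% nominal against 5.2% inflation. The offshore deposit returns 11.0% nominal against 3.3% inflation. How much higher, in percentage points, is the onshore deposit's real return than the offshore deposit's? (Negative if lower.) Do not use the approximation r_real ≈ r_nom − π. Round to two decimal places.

The onshore deposit real return: 1.144/1.052 − 1 = 8.745%.
The offshore deposit real return: 1.110/1.033 − 1 = 7.454%.
Difference: 8.745 − 7.454 = 1.291 pp.

1.29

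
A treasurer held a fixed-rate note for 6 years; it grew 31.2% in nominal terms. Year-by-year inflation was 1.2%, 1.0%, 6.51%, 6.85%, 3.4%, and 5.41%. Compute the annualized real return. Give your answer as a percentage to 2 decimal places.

Cumulative inflation factor: 1.012 × 1.010 × 1.0651 × 1.0685 × 1.034 × 1.0541 ≈ 1.26785.
Nominal growth factor: 1.31200. Real growth factor = 1.31200 / 1.26785 ≈ 1.03482.
Annualized: 1.03482^(1/6) − 1 ≈ 0.00572.

0.57%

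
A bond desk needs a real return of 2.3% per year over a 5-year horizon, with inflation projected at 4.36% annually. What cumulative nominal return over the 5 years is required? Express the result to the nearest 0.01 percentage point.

38.69%

Required annual nominal rate: (1+2.3%)(1+4.36%) − 1 = 6.76028%.
Cumulative over 5 years: (1 + 0.0676028)^5 − 1 ≈ 0.38691.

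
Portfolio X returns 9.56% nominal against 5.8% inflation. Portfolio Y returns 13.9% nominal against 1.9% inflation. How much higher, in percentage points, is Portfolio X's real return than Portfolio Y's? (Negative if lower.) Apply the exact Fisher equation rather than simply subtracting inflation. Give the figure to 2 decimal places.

-8.22

Portfolio X real return: 1.0956/1.058 − 1 = 3.554%.
Portfolio Y real return: 1.139/1.019 − 1 = 11.776%.
Difference: 3.554 − 11.776 = -8.222 pp.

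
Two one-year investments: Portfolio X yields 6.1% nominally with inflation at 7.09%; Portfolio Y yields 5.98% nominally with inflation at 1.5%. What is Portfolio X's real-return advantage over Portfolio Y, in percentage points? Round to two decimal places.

Portfolio X real return: 1.061/1.0709 − 1 = -0.924%.
Portfolio Y real return: 1.0598/1.015 − 1 = 4.414%.
Difference: -0.924 − 4.414 = -5.338 pp.

-5.34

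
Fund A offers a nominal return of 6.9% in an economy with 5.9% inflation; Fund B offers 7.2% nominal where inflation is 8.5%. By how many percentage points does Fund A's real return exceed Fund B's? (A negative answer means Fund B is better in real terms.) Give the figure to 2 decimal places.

2.14

Fund A real return: 1.069/1.059 − 1 = 0.944%.
Fund B real return: 1.072/1.085 − 1 = -1.198%.
Difference: 0.944 − (-1.198) = 2.142 pp.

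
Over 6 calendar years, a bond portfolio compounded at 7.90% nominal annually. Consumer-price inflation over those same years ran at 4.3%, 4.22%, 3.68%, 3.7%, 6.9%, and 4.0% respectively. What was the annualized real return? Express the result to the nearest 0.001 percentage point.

3.292%

Cumulative inflation factor: 1.043 × 1.0422 × 1.0368 × 1.037 × 1.069 × 1.040 ≈ 1.29933.
Nominal growth factor: 1.57808. Real growth factor = 1.57808 / 1.29933 ≈ 1.21453.
Annualized: 1.21453^(1/6) − 1 ≈ 0.03292.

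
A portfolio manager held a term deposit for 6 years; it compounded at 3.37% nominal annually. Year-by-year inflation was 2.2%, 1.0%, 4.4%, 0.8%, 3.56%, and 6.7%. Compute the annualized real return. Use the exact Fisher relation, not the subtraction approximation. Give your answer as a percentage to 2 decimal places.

Cumulative inflation factor: 1.022 × 1.010 × 1.044 × 1.008 × 1.0356 × 1.067 ≈ 1.20030.
Nominal growth factor: 1.22002. Real growth factor = 1.22002 / 1.20030 ≈ 1.01643.
Annualized: 1.01643^(1/6) − 1 ≈ 0.00272.

0.27%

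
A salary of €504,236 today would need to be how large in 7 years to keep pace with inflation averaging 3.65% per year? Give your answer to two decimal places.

€648,065.64

Cumulative price-level factor: (1+3.65%)^7 ≈ 1.2852426976.
The nominal amount required is €504,236 scaled up by that factor.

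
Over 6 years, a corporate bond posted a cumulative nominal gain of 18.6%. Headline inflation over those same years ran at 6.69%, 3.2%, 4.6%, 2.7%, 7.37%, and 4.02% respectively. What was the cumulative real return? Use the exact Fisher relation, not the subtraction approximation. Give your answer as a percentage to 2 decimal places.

Cumulative inflation factor: 1.0669 × 1.032 × 1.046 × 1.027 × 1.0737 × 1.0402 ≈ 1.32101.
Nominal growth factor: 1.18600. Real growth factor = 1.18600 / 1.32101 ≈ 0.89780.
Total real return ≈ -10.2201%.

-10.22%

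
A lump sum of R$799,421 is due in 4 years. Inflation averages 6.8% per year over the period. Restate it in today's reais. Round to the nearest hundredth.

Price-level factor over 4 years: (1 + 6.8%)^4 ≈ 1.3010231094.
Purchasing power today: R$799,421 divided by that factor.

R$614,455.65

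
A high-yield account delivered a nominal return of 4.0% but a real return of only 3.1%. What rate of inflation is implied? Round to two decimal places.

From (1+r_nom) = (1+r_real)(1+π), we get 1+π = (1 + 4.0%)/(1 + 3.1%) = 1.040/1.031 ≈ 1.00873.
So π ≈ 0.8729%.

0.87%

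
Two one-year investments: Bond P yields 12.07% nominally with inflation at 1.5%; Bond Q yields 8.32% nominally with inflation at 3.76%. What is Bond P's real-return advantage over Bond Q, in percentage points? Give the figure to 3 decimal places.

6.019

Bond P real return: 1.1207/1.015 − 1 = 10.4138%.
Bond Q real return: 1.0832/1.0376 − 1 = 4.3948%.
Difference: 10.4138 − 4.3948 = 6.0190 pp.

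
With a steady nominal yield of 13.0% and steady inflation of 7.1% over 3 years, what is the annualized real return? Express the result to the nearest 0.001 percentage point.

With constant rates the annual real return is the same each year: (1+13.0%)/(1+7.1%) − 1 = 0.05509.

5.509%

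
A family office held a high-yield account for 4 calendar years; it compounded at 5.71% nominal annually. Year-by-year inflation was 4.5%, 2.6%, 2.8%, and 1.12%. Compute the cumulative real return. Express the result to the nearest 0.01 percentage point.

12.04%

Cumulative inflation factor: 1.045 × 1.026 × 1.028 × 1.0112 ≈ 1.11454.
Nominal growth factor: 1.24872. Real growth factor = 1.24872 / 1.11454 ≈ 1.12039.
Total real return ≈ 12.0393%.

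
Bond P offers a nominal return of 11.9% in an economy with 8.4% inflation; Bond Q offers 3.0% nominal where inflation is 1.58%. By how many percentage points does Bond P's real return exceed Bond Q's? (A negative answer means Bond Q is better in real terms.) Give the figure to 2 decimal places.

1.83

Bond P real return: 1.119/1.084 − 1 = 3.229%.
Bond Q real return: 1.030/1.0158 − 1 = 1.398%.
Difference: 3.229 − 1.398 = 1.831 pp.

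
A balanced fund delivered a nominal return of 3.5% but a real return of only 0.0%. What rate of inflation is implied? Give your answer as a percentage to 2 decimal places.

3.50%

From (1+r_nom) = (1+r_real)(1+π), we get 1+π = (1 + 3.5%)/(1 + 0.0%) = 1.035/1.000 ≈ 1.03500.
So π ≈ 3.5000%.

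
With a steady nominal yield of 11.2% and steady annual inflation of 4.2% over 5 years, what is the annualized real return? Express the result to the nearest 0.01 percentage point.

6.72%

With constant rates the annual real return is the same each year: (1+11.2%)/(1+4.2%) − 1 = 0.06718.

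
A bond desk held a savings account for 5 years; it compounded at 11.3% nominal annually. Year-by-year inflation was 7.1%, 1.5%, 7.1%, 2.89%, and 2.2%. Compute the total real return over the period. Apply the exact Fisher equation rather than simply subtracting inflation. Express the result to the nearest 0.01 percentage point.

Cumulative inflation factor: 1.071 × 1.015 × 1.071 × 1.0289 × 1.022 ≈ 1.22425.
Nominal growth factor: 1.70795. Real growth factor = 1.70795 / 1.22425 ≈ 1.39510.
Total real return ≈ 39.5105%.

39.51%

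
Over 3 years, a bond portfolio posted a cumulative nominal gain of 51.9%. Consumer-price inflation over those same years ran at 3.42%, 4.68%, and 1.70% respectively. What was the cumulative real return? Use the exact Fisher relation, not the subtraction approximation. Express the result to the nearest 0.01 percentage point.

Cumulative inflation factor: 1.0342 × 1.0468 × 1.0170 ≈ 1.10100.
Nominal growth factor: 1.51900. Real growth factor = 1.51900 / 1.10100 ≈ 1.37965.
Total real return ≈ 37.9649%.

37.96%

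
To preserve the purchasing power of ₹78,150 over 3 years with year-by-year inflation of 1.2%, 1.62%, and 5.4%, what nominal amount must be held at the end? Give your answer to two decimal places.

Cumulative price-level factor: 1.012 × 1.0162 × 1.054 = 1.0839276976.
Multiplying ₹78,150 by the price-level factor gives the future nominal sum.

₹84,708.95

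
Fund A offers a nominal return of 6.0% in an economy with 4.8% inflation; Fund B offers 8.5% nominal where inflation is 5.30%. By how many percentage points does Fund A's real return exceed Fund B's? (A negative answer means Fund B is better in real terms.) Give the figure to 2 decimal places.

-1.89

Fund A real return: 1.060/1.048 − 1 = 1.145%.
Fund B real return: 1.085/1.0530 − 1 = 3.039%.
Difference: 1.145 − 3.039 = -1.894 pp.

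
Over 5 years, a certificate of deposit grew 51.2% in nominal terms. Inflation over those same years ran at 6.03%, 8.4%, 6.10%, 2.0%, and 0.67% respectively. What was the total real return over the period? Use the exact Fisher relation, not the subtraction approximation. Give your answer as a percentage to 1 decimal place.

20.7%

Cumulative inflation factor: 1.0603 × 1.084 × 1.0610 × 1.020 × 1.0067 ≈ 1.25220.
Nominal growth factor: 1.51200. Real growth factor = 1.51200 / 1.25220 ≈ 1.20747.
Total real return ≈ 20.7475%.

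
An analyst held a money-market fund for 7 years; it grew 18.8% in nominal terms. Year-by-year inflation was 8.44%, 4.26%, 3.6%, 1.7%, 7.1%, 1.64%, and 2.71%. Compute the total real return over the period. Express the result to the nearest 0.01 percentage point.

-10.80%

Cumulative inflation factor: 1.0844 × 1.0426 × 1.036 × 1.017 × 1.071 × 1.0164 × 1.0271 ≈ 1.33185.
Nominal growth factor: 1.18800. Real growth factor = 1.18800 / 1.33185 ≈ 0.89199.
Total real return ≈ -10.8007%.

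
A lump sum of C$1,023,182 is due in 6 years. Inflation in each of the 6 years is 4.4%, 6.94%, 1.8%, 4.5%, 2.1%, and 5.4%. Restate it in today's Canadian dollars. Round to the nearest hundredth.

Price-level factor over 6 years: 1.044 × 1.0694 × 1.018 × 1.045 × 1.021 × 1.054 ≈ 1.2781184376.
Purchasing power today: C$1,023,182 divided by that factor.

C$800,537.70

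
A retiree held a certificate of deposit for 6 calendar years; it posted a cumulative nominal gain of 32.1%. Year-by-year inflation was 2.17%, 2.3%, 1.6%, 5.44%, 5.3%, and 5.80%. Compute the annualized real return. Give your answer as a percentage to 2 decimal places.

0.96%

Cumulative inflation factor: 1.0217 × 1.023 × 1.016 × 1.0544 × 1.053 × 1.0580 ≈ 1.24742.
Nominal growth factor: 1.32100. Real growth factor = 1.32100 / 1.24742 ≈ 1.05899.
Annualized: 1.05899^(1/6) − 1 ≈ 0.00960.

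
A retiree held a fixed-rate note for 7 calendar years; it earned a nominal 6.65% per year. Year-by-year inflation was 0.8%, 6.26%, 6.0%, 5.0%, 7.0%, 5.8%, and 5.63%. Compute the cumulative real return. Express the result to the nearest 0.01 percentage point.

10.09%

Cumulative inflation factor: 1.008 × 1.0626 × 1.060 × 1.050 × 1.070 × 1.058 × 1.0563 ≈ 1.42555.
Nominal growth factor: 1.56937. Real growth factor = 1.56937 / 1.42555 ≈ 1.10089.
Total real return ≈ 10.0890%.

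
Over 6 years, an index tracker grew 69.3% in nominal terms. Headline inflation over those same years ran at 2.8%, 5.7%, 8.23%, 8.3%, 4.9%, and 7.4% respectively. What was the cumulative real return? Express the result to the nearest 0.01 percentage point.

17.99%

Cumulative inflation factor: 1.028 × 1.057 × 1.0823 × 1.083 × 1.049 × 1.074 ≈ 1.43491.
Nominal growth factor: 1.69300. Real growth factor = 1.69300 / 1.43491 ≈ 1.17987.
Total real return ≈ 17.9867%.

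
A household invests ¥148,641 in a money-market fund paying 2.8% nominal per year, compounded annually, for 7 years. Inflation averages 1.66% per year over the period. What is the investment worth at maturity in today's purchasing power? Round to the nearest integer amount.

Nominal value at maturity: ¥148,641 × (1 + 2.8%)^7 ≈ ¥180,339.
Price-level factor over 7 years: (1 + 1.66%)^7 ≈ 1.1221495446.
Dividing the nominal maturity value by the price-level factor gives the value in today's money.

¥160,709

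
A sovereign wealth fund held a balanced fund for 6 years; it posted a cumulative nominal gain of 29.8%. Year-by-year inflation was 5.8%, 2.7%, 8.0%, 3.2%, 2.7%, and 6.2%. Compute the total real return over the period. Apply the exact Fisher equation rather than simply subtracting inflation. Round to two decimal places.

Cumulative inflation factor: 1.058 × 1.027 × 1.080 × 1.032 × 1.027 × 1.062 ≈ 1.32085.
Nominal growth factor: 1.29800. Real growth factor = 1.29800 / 1.32085 ≈ 0.98270.
Total real return ≈ -1.7302%.

-1.73%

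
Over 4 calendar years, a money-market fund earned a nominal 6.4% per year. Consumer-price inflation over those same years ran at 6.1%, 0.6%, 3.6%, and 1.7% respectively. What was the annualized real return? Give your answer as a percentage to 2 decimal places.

Cumulative inflation factor: 1.061 × 1.006 × 1.036 × 1.017 ≈ 1.12459.
Nominal growth factor: 1.28164. Real growth factor = 1.28164 / 1.12459 ≈ 1.13965.
Annualized: 1.13965^(1/4) − 1 ≈ 0.03322.

3.32%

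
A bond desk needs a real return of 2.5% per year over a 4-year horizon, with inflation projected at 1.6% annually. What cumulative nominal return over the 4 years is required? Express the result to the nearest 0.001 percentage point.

Required annual nominal rate: (1+2.5%)(1+1.6%) − 1 = 4.14%.
Cumulative over 4 years: (1 + 0.0414)^4 − 1 ≈ 0.17617.

17.617%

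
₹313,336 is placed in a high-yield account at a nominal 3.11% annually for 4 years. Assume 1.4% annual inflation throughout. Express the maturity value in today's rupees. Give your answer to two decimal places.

Nominal value at maturity: ₹313,336 × (1 + 3.11%)^4 ≈ ₹354,171.36.
Price-level factor over 4 years: (1 + 1.4%)^4 ≈ 1.0571870144.
The maturity value deflated by that factor is the answer in today's purchasing power.

₹335,012.97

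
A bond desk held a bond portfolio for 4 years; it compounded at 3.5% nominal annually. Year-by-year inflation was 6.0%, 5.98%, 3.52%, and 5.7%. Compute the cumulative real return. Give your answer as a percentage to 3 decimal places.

-6.646%

Cumulative inflation factor: 1.060 × 1.0598 × 1.0352 × 1.057 ≈ 1.22922.
Nominal growth factor: 1.14752. Real growth factor = 1.14752 / 1.22922 ≈ 0.93354.
Total real return ≈ -6.6461%.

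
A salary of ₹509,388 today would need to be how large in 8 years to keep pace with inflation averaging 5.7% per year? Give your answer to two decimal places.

Cumulative price-level factor: (1+5.7%)^8 ≈ 1.5581163989.
Multiplying ₹509,388 by the price-level factor gives the future nominal sum.

₹793,685.80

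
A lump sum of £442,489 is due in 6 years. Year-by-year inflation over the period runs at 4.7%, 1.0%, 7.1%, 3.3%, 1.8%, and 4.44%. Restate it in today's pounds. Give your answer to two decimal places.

Price-level factor over 6 years: 1.047 × 1.010 × 1.071 × 1.033 × 1.018 × 1.0444 ≈ 1.2438628267.
Purchasing power today: £442,489 divided by that factor.

£355,737.78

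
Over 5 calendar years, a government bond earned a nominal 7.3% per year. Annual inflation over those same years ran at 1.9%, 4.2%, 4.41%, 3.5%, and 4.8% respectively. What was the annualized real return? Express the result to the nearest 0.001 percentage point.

Cumulative inflation factor: 1.019 × 1.042 × 1.0441 × 1.035 × 1.048 ≈ 1.20250.
Nominal growth factor: 1.42232. Real growth factor = 1.42232 / 1.20250 ≈ 1.18280.
Annualized: 1.18280^(1/5) − 1 ≈ 0.03415.

3.415%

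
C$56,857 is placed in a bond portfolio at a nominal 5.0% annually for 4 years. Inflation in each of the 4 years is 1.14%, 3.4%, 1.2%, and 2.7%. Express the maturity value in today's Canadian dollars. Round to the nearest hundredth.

C$63,583.83

Nominal value at maturity: C$56,857 × (1 + 5.0%)^4 ≈ C$69,110.04.
Price-level factor over 4 years: 1.0114 × 1.034 × 1.012 × 1.027 ≈ 1.0869121516.
The maturity value deflated by that factor is the answer in today's purchasing power.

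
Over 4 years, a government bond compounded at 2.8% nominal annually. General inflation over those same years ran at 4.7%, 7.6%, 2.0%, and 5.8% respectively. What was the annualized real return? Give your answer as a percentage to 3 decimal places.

Cumulative inflation factor: 1.047 × 1.076 × 1.020 × 1.058 ≈ 1.21575.
Nominal growth factor: 1.11679. Real growth factor = 1.11679 / 1.21575 ≈ 0.91860.
Annualized: 0.91860^(1/4) − 1 ≈ -0.02100.

-2.100%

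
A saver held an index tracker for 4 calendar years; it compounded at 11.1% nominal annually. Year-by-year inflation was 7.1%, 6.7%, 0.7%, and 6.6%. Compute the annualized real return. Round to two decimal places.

Cumulative inflation factor: 1.071 × 1.067 × 1.007 × 1.066 ≈ 1.22671.
Nominal growth factor: 1.52355. Real growth factor = 1.52355 / 1.22671 ≈ 1.24198.
Annualized: 1.24198^(1/4) − 1 ≈ 0.05567.

5.57%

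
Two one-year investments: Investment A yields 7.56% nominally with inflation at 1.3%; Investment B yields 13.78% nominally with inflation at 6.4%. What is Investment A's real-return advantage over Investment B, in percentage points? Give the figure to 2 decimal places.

-0.76

Investment A real return: 1.0756/1.013 − 1 = 6.180%.
Investment B real return: 1.1378/1.064 − 1 = 6.936%.
Difference: 6.180 − 6.936 = -0.756 pp.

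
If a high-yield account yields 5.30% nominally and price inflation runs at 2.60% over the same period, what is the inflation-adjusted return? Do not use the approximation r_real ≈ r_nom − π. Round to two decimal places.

Real return via the Fisher equation: (1 + 5.30%)/(1 + 2.60%) − 1 = 1.0530/1.0260 − 1 ≈ 0.02632.

2.63%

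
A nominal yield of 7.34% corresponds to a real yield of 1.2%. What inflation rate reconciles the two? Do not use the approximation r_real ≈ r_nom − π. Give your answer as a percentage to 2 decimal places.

From (1+r_nom) = (1+r_real)(1+π), we get 1+π = (1 + 7.34%)/(1 + 1.2%) = 1.0734/1.012 ≈ 1.06067.
So π ≈ 6.0672%.

6.07%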